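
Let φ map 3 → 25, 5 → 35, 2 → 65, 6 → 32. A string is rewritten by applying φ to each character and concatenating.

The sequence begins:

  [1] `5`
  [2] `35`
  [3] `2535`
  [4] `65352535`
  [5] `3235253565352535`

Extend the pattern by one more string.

Rewriting the 16 symbols of 3235253565352535 one by one yields 25 65 25 35 65 35 25 35 32 35 25 35 65 35 25 35; concatenated:

25652535653525353235253565352535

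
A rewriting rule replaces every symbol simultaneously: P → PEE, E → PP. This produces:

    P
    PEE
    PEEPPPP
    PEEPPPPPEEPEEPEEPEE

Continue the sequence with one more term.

PEEPPPPPEEPEEPEEPEEPEEPPPPPEEPPPPPEEPPPPPEEPPPP

Replace each of the 19 characters of PEEPPPPPEEPEEPEEPEE in place — PEE PP PP PEE PEE PEE PEE PEE PP PP PEE PP PP PEE PP PP PEE PP PP — and concatenate.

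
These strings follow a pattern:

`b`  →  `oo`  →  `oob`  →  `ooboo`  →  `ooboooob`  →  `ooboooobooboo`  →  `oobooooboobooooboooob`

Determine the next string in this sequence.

Each term (from the third on) is the previous term followed by the one before it: term 3 = oo·b = oob.
So term 8 is oobooooboobooooboooob·ooboooobooboo.

oobooooboobooooboooobooboooobooboo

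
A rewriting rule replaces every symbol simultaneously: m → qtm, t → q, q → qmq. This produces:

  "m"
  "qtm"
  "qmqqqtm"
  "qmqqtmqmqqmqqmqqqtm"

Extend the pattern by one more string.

qmqqtmqmqqmqqqtmqmqqtmqmqqmqqtmqmqqmqqtmqmqqmqqmqqqtm

Applying the rule to each of the 19 symbols of qmqqtmqmqqmqqmqqqtm gives the pieces qmq qtm qmq qmq q qtm qmq qtm qmq qmq qtm qmq qmq qtm qmq qmq qmq q qtm, which concatenate to the answer.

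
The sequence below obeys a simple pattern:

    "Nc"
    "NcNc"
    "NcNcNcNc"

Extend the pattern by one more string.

Each string is two copies of the previous one concatenated.
Doubling NcNcNcNc:

NcNcNcNcNcNcNcNc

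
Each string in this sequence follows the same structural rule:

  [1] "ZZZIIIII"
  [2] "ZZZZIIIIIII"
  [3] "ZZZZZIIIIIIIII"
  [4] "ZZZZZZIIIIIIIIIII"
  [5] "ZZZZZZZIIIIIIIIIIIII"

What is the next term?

Term n consists of n Z's, followed by 2n-1 I's, where the shown terms are n = 3, 4, 5, 6, 7.
For the next term, n = 8, so the run lengths are 8, 15.

ZZZZZZZZIIIIIIIIIIIIIII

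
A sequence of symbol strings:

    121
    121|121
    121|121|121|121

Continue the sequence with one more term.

Every step duplicates the string with '|' between the halves.
One more doubling of 121|121|121|121 gives the answer.

121|121|121|121|121|121|121|121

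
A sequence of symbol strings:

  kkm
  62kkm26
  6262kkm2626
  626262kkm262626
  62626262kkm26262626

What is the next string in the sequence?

6262626262kkm2626262626

s(k+1) = 62·s(k)·26, so each term gains 62 as a prefix and 26 as a suffix.
So the next term is 62·62626262kkm26262626·26.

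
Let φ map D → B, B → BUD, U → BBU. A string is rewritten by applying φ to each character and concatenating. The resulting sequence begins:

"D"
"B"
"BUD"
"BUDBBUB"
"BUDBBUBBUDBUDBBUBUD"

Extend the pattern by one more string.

Rewriting the 19 symbols of BUDBBUBBUDBUDBBUBUD one by one yields BUD BBU B BUD BUD BBU BUD BUD BBU B BUD BBU B BUD BUD BBU BUD BBU B; concatenated:

BUDBBUBBUDBUDBBUBUDBUDBBUBBUDBBUBBUDBUDBBUBUDBBUB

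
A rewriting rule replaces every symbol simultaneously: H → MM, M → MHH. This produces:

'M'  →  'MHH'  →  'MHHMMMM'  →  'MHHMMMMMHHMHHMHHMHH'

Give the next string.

Replace each of the 19 characters of MHHMMMMMHHMHHMHHMHH in place — MHH MM MM MHH MHH MHH MHH MHH MM MM MHH MM MM MHH MM MM MHH MM MM — and concatenate.

MHHMMMMMHHMHHMHHMHHMHHMMMMMHHMMMMMHHMMMMMHHMMMM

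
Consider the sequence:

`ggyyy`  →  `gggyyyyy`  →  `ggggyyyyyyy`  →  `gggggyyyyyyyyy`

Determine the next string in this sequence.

Each string has the form g^{n} y^{2n-1}, where the shown terms are n = 2, 3, 4, 5.
For the next term, n = 6, so the run lengths are 6, 11.

ggggggyyyyyyyyyyy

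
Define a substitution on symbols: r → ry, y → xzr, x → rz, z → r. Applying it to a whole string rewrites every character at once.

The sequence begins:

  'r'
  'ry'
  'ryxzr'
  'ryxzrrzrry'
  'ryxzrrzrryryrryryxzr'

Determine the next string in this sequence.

Rewriting the 20 symbols of ryxzrrzrryryrryryxzr one by one yields ry xzr rz r ry ry r ry ry xzr ry xzr ry ry xzr ry xzr rz r ry; concatenated:

ryxzrrzrryryrryryxzrryxzrryryxzrryxzrrzrry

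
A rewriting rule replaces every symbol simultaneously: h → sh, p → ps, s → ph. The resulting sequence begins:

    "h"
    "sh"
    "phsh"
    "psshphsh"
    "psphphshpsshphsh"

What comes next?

psphpsshpsshphshpsphphshpsshphsh

φ(psphphshpsshphsh) expands symbol-by-symbol to ps ph ps sh ps sh ph sh ps ph ph sh ps sh ph sh; joining the 16 pieces gives the next term.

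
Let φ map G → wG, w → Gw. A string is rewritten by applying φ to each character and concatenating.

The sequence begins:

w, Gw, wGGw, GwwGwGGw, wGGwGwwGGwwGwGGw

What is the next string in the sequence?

Applying the rule to each of the 16 symbols of wGGwGwwGGwwGwGGw gives the pieces Gw wG wG Gw wG Gw Gw wG wG Gw Gw wG Gw wG wG Gw, which concatenate to the answer.

GwwGwGGwwGGwGwwGwGGwGwwGGwwGwGGw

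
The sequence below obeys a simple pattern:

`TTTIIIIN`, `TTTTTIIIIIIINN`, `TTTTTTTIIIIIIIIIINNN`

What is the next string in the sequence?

Reading off run lengths: T runs 3, 5, 7; I runs 4, 7, 10; N runs 1, 2, 3 — each is linear in n (n = 1, 2, …).
Setting n = 4 gives 9, 13, 4 characters in each block.

TTTTTTTTTIIIIIIIIIIIIINNNN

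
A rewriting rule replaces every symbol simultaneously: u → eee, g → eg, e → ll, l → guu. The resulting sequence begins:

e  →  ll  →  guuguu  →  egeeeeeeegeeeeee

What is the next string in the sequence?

llegllllllllllllllegllllllllllll

Replace each of the 16 characters of egeeeeeeegeeeeee in place — ll eg ll ll ll ll ll ll ll eg ll ll ll ll ll ll — and concatenate.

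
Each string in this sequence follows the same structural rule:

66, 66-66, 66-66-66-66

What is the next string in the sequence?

Every step duplicates the string with '-' between the halves.
Doubling 66-66-66-66 with '-' between the halves:

66-66-66-66-66-66-66-66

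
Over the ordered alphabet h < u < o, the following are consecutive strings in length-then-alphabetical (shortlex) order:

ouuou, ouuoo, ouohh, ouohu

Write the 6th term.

Advancing 2 positions from ouohu through ouohu → ouoho reaches term 6.

ououh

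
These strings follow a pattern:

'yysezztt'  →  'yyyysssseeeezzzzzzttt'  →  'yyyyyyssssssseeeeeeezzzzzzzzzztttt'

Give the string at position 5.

yyyyyyyyyyssssssssssssseeeeeeeeeeeeezzzzzzzzzzzzzzzzzztttttt

The n-th term is 2n y's then 3n-2 s's then 3n-2 e's then 4n-2 z's then n+1 t's (n = 1, 2, …).
Setting n = 5 gives 10, 13, 13, 18, 6 characters in each block.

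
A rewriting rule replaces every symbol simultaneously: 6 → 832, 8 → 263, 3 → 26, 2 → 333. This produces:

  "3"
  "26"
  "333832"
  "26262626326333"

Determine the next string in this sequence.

Replace each of the 14 characters of 26262626326333 in place — 333 832 333 832 333 832 333 832 26 333 832 26 26 26 — and concatenate.

33383233383233383233383226333832262626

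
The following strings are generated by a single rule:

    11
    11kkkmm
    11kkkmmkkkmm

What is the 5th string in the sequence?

11kkkmmkkkmmkkkmmkkkmm

Each term is the previous one with kkkmm appended.
From 11kkkmmkkkmm, 2 further steps: 11kkkmmkkkmm → 11kkkmmkkkmmkkkmm → (answer).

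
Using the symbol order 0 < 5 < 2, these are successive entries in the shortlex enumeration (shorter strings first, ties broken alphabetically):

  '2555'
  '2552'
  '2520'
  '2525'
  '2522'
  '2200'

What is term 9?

Advancing 3 positions from 2200 through 2200 → 2205 → 2202 reaches term 9.

2250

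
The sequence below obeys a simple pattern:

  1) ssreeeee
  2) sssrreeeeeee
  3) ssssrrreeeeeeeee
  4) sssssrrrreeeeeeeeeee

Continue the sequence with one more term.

The n-th term is n s's then n-1 r's then 2n+1 e's, where the shown terms are n = 2, 3, 4, 5.
Setting n = 6 gives 6, 5, 13 characters in each block.

ssssssrrrrreeeeeeeeeeeee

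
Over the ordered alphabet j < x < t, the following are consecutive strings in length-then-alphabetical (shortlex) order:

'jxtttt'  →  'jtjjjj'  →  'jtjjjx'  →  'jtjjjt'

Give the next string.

jtjjxj

Find the rightmost character of jtjjjt below t, bump it to the next letter, and reset everything to its right to j.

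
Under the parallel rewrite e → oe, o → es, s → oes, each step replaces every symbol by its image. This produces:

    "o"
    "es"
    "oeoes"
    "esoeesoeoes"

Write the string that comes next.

oeoesesoeoeoesesoeesoeoes

Apply φ to esoeesoeoes symbol by symbol: e→oe, s→oes, o→es, e→oe, e→oe, s→oes, o→es, e→oe, o→es, e→oe, s→oes; joined: oe oes es oe oe oes es oe es oe oes.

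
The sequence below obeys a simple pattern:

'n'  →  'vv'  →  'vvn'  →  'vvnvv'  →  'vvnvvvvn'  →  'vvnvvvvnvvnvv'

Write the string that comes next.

From term 3 onward, concatenate the last term with the second-to-last: vv·n = vvn, vvn·vv = vvnvv, …
So term 7 is vvnvvvvnvvnvv·vvnvvvvn.

vvnvvvvnvvnvvvvnvvvvn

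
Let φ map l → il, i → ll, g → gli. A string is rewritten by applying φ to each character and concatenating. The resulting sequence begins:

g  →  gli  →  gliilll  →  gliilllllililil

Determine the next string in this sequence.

Replace each of the 15 characters of gliilllllililil in place — gli il ll ll il il il il il ll il ll il ll il — and concatenate.

gliilllllilililililllilllilllil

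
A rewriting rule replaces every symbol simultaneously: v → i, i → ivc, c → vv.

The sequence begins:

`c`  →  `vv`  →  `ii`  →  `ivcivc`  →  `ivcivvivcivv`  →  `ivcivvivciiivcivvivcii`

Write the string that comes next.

ivcivvivciiivcivvivcivcivcivvivciiivcivvivcivc

Applying the rule to each of the 22 symbols of ivcivvivciiivcivvivcii gives the pieces ivc i vv ivc i i ivc i vv ivc ivc ivc i vv ivc i i ivc i vv ivc ivc, which concatenate to the answer.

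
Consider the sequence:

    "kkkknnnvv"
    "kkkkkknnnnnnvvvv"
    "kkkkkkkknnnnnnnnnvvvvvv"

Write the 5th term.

kkkkkkkkkkkknnnnnnnnnnnnnnnvvvvvvvvvv

The n-th term is 2n+2 k's then 3n n's then 2n v's (n = 1, 2, …).
Setting n = 5 gives 12, 15, 10 characters in each block.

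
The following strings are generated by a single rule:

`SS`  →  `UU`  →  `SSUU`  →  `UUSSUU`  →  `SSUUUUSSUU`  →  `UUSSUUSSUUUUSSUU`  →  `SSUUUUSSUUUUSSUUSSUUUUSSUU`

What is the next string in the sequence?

This is a Fibonacci-style word recurrence s(k) = s(k−2)·s(k−1): e.g. SS·UU = SSUU.
The next term joins UUSSUUSSUUUUSSUU and SSUUUUSSUUUUSSUUSSUUUUSSUU.

UUSSUUSSUUUUSSUUSSUUUUSSUUUUSSUUSSUUUUSSUU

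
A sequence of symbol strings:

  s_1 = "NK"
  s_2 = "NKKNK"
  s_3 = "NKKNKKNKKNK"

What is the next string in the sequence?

NKKNKKNKKNKKNKKNKKNKKNK

Every step duplicates the string with 'K' between the halves.
One more doubling of NKKNKKNKKNK gives the answer.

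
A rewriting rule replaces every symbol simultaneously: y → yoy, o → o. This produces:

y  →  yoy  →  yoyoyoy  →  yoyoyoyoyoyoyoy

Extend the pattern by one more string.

yoyoyoyoyoyoyoyoyoyoyoyoyoyoyoy

Replace each of the 15 characters of yoyoyoyoyoyoyoy in place — yoy o yoy o yoy o yoy o yoy o yoy o yoy o yoy — and concatenate.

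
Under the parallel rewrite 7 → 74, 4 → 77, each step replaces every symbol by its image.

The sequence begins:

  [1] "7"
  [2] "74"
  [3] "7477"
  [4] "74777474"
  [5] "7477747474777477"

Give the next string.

Replace each of the 16 characters of 7477747474777477 in place — 74 77 74 74 74 77 74 77 74 77 74 74 74 77 74 74 — and concatenate.

74777474747774777477747474777474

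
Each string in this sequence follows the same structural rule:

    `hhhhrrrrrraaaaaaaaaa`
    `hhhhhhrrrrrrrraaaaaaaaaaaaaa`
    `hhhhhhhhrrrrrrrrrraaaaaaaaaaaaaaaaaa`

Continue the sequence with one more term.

hhhhhhhhhhrrrrrrrrrrrraaaaaaaaaaaaaaaaaaaaaa

Reading off run lengths: h runs 4, 6, 8; r runs 6, 8, 10; a runs 10, 14, 18 — each is linear in n, where the shown terms are n = 3, 4, 5.
At n = 6 the blocks have lengths 10, 12, 22.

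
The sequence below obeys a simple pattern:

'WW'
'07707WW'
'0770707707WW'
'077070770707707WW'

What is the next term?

07707077070770707707WW

The strings grow by a fixed prefix 07707 each time.
One more step from 077070770707707WW gives the answer.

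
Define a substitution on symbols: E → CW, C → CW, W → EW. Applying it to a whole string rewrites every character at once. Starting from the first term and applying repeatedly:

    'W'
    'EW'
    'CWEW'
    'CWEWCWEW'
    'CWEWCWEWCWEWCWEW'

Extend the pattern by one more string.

Replace each of the 16 characters of CWEWCWEWCWEWCWEW in place — CW EW CW EW CW EW CW EW CW EW CW EW CW EW CW EW — and concatenate.

CWEWCWEWCWEWCWEWCWEWCWEWCWEWCWEW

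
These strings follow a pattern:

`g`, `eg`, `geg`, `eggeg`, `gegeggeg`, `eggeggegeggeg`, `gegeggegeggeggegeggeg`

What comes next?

eggeggegeggeggegeggegeggeggegeggeg

Each term (from the third on) is the two preceding terms concatenated in order: term 3 = g·eg = geg.
Continuing: eggeggegeggeg · gegeggegeggeggegeggeg gives term 8.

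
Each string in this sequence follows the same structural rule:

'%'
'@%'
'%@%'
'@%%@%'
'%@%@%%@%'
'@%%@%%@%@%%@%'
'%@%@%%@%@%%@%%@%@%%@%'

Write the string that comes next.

@%%@%%@%@%%@%%@%@%%@%@%%@%%@%@%%@%

From term 3 onward, concatenate the second-to-last term with the last: %·@% = %@%, @%·%@% = @%%@%, …
Continuing: @%%@%%@%@%%@% · %@%@%%@%@%%@%%@%@%%@% gives term 8.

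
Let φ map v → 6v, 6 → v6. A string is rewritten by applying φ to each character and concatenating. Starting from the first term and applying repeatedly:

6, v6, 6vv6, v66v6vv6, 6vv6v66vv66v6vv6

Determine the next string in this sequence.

v66v6vv66vv6v66v6vv6v66vv66v6vv6

φ(6vv6v66vv66v6vv6) expands symbol-by-symbol to v6 6v 6v v6 6v v6 v6 6v 6v v6 v6 6v v6 6v 6v v6; joining the 16 pieces gives the next term.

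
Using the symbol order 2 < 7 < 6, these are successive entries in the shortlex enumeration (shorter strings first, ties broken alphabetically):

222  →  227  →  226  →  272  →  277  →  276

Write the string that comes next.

Find the rightmost character of 276 below 6, bump it to the next letter, and reset everything to its right to 2.

262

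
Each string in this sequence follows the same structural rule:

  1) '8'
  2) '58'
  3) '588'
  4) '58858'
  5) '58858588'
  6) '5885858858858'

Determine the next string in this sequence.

588585885885858858588

Each term (from the third on) is the previous term followed by the one before it: term 3 = 58·8 = 588.
So term 7 is 5885858858858·58858588.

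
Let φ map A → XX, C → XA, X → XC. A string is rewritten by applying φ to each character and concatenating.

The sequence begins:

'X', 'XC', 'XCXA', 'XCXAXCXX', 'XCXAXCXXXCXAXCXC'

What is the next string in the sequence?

Rewriting the 16 symbols of XCXAXCXXXCXAXCXC one by one yields XC XA XC XX XC XA XC XC XC XA XC XX XC XA XC XA; concatenated:

XCXAXCXXXCXAXCXCXCXAXCXXXCXAXCXA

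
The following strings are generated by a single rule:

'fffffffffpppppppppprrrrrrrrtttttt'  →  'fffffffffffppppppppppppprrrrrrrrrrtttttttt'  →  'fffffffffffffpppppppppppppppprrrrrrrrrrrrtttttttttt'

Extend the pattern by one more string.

Each string has the form f^{2n+3} p^{3n+1} r^{2n+2} t^{2n}, where the shown terms are n = 3, 4, 5.
For the next term, n = 6, so the run lengths are 15, 19, 14, 12.

fffffffffffffffppppppppppppppppppprrrrrrrrrrrrrrtttttttttttt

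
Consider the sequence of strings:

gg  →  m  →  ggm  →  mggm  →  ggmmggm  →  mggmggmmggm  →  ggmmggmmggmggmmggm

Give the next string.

mggmggmmggmggmmggmmggmggmmggm

From term 3 onward, concatenate the second-to-last term with the last: gg·m = ggm, m·ggm = mggm, …
So term 8 is mggmggmmggm·ggmmggmmggmggmmggm.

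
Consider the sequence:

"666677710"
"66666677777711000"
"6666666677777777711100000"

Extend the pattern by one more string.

Reading off run lengths: 6 runs 4, 6, 8; 7 runs 3, 6, 9; 1 runs 1, 2, 3; 0 runs 1, 3, 5 — each is linear in n (n = 1, 2, …).
Setting n = 4 gives 10, 12, 4, 7 characters in each block.

666666666677777777777711110000000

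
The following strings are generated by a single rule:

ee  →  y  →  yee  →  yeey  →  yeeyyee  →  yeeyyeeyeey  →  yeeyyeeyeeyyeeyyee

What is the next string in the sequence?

From term 3 onward, concatenate the last term with the second-to-last: y·ee = yee, yee·y = yeey, …
So term 8 is yeeyyeeyeeyyeeyyee·yeeyyeeyeey.

yeeyyeeyeeyyeeyyeeyeeyyeeyeey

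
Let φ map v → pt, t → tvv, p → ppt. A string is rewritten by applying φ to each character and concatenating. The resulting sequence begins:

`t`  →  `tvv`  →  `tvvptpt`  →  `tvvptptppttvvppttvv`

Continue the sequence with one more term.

Replace each of the 19 characters of tvvptptppttvvppttvv in place — tvv pt pt ppt tvv ppt tvv ppt ppt tvv tvv pt pt ppt ppt tvv tvv pt pt — and concatenate.

tvvptptppttvvppttvvpptppttvvtvvptptpptppttvvtvvptpt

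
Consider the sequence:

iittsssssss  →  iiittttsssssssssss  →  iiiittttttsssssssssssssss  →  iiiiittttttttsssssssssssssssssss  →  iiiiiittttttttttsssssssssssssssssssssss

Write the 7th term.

Reading off run lengths: i runs 2, 3, 4, 5, 6; t runs 2, 4, 6, 8, 10; s runs 7, 11, 15, 19, 23 — each is linear in n, where the shown terms are n = 2, 3, 4, 5, 6.
Setting n = 8 gives 8, 14, 31 characters in each block.

iiiiiiiittttttttttttttsssssssssssssssssssssssssssssss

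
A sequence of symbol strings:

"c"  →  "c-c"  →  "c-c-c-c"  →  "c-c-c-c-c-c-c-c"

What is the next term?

Each string is two copies of the previous one joined by '-'.
One more doubling of c-c-c-c-c-c-c-c gives the answer.

c-c-c-c-c-c-c-c-c-c-c-c-c-c-c-c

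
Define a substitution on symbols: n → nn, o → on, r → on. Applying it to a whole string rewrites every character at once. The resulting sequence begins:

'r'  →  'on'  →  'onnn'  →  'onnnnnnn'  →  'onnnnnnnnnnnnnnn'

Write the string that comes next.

Replace each of the 16 characters of onnnnnnnnnnnnnnn in place — on nn nn nn nn nn nn nn nn nn nn nn nn nn nn nn — and concatenate.

onnnnnnnnnnnnnnnnnnnnnnnnnnnnnnn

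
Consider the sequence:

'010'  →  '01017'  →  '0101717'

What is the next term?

Each term is the previous one with 17 appended.
One more step from 0101717 gives the answer.

010171717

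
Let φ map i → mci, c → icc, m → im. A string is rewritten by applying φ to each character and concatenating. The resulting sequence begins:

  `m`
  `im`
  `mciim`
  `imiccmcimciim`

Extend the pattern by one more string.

φ(imiccmcimciim) expands symbol-by-symbol to mci im mci icc icc im icc mci im icc mci mci im; joining the 13 pieces gives the next term.

mciimmciicciccimiccmciimiccmcimciim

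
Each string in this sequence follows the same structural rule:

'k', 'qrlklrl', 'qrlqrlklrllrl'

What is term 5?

qrlqrlqrlqrlklrllrllrllrl

s(k+1) = qrl·s(k)·lrl, so each term gains qrl as a prefix and lrl as a suffix.
From qrlqrlklrllrl, 2 further steps: qrlqrlklrllrl → qrlqrlqrlklrllrllrl → (answer).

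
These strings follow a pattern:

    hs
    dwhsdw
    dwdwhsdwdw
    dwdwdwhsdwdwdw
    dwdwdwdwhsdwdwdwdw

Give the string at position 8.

dwdwdwdwdwdwdwhsdwdwdwdwdwdwdw

s(k+1) = dw·s(k)·dw, so each term gains dw as a prefix and dw as a suffix.
From dwdwdwdwhsdwdwdwdw, 3 further steps: dwdwdwdwhsdwdwdwdw → dwdwdwdwdwhsdwdwdwdwdw → dwdwdwdwdwdwhsdwdwdwdwdwdw → (answer).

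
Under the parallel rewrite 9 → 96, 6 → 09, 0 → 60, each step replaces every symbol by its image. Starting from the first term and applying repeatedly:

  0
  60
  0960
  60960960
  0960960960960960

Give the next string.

Applying the rule to each of the 16 symbols of 0960960960960960 gives the pieces 60 96 09 60 96 09 60 96 09 60 96 09 60 96 09 60, which concatenate to the answer.

60960960960960960960960960960960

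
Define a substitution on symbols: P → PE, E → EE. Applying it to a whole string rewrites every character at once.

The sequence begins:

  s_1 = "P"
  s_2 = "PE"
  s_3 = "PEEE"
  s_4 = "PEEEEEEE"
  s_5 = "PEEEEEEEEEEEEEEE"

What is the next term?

Rewriting the 16 symbols of PEEEEEEEEEEEEEEE one by one yields PE EE EE EE EE EE EE EE EE EE EE EE EE EE EE EE; concatenated:

PEEEEEEEEEEEEEEEEEEEEEEEEEEEEEEE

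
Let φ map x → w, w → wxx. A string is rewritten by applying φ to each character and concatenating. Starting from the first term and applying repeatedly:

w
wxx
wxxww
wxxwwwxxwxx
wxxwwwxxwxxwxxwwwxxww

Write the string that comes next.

Rewriting the 21 symbols of wxxwwwxxwxxwxxwwwxxww one by one yields wxx w w wxx wxx wxx w w wxx w w wxx w w wxx wxx wxx w w wxx wxx; concatenated:

wxxwwwxxwxxwxxwwwxxwwwxxwwwxxwxxwxxwwwxxwxx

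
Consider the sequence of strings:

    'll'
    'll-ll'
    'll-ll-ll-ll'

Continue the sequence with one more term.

Each string is two copies of the previous one joined by '-'.
Doubling ll-ll-ll-ll with '-' between the halves:

ll-ll-ll-ll-ll-ll-ll-ll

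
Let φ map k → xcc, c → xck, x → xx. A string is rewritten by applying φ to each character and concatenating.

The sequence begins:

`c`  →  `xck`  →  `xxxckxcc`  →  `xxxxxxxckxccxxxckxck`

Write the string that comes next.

Applying the rule to each of the 20 symbols of xxxxxxxckxccxxxckxck gives the pieces xx xx xx xx xx xx xx xck xcc xx xck xck xx xx xx xck xcc xx xck xcc, which concatenate to the answer.

xxxxxxxxxxxxxxxckxccxxxckxckxxxxxxxckxccxxxckxcc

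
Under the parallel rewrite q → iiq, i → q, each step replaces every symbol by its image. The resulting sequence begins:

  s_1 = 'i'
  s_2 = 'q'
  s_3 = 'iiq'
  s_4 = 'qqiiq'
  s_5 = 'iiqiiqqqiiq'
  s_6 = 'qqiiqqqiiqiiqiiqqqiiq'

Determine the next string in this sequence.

φ(qqiiqqqiiqiiqiiqqqiiq) expands symbol-by-symbol to iiq iiq q q iiq iiq iiq q q iiq q q iiq q q iiq iiq iiq q q iiq; joining the 21 pieces gives the next term.

iiqiiqqqiiqiiqiiqqqiiqqqiiqqqiiqiiqiiqqqiiq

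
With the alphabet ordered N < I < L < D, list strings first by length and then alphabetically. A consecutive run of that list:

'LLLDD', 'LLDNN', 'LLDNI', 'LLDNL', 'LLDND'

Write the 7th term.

LLDII

Continuing the enumeration 2 steps past LLDND: LLDND → LLDIN → (answer).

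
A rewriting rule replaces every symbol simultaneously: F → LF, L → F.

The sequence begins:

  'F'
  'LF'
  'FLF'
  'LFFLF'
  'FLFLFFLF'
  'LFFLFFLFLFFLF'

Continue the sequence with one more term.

Rewriting the 13 symbols of LFFLFFLFLFFLF one by one yields F LF LF F LF LF F LF F LF LF F LF; concatenated:

FLFLFFLFLFFLFFLFLFFLF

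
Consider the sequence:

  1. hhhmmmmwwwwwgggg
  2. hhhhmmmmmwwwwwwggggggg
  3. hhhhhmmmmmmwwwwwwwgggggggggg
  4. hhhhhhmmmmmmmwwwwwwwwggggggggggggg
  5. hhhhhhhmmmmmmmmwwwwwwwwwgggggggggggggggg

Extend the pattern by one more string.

hhhhhhhhmmmmmmmmmwwwwwwwwwwggggggggggggggggggg

The n-th term is n+1 h's then n+2 m's then n+3 w's then 3n-2 g's, where the shown terms are n = 2, 3, 4, 5, 6.
At n = 7 the blocks have lengths 8, 9, 10, 19.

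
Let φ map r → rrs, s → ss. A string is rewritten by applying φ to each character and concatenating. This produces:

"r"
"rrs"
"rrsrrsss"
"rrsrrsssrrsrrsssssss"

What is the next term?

rrsrrsssrrsrrsssssssrrsrrsssrrsrrsssssssssssssss

Replace each of the 20 characters of rrsrrsssrrsrrsssssss in place — rrs rrs ss rrs rrs ss ss ss rrs rrs ss rrs rrs ss ss ss ss ss ss ss — and concatenate.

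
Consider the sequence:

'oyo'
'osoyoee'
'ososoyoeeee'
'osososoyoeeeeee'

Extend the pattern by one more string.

Every step adds os to the front and ee to the end of the previous string.
So the next term is os·osososoyoeeeeee·ee.

ososososoyoeeeeeeee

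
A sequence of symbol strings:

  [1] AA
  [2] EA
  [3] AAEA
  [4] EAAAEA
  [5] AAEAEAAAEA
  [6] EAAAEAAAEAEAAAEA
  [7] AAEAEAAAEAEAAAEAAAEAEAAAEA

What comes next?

Each term (from the third on) is the two preceding terms concatenated in order: term 3 = AA·EA = AAEA.
So term 8 is EAAAEAAAEAEAAAEA·AAEAEAAAEAEAAAEAAAEAEAAAEA.

EAAAEAAAEAEAAAEAAAEAEAAAEAEAAAEAAAEAEAAAEA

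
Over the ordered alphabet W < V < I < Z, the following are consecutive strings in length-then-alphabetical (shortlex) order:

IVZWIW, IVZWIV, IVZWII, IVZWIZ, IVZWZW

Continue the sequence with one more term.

The successor of IVZWZW increments the rightmost position that isn't already Z and resets every position after it to W.

IVZWZV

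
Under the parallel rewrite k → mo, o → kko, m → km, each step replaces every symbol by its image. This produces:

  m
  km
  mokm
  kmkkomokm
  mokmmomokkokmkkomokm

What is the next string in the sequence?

Rewriting the 20 symbols of mokmmomokkokmkkomokm one by one yields km kko mo km km kko km kko mo mo kko mo km mo mo kko km kko mo km; concatenated:

kmkkomokmkmkkokmkkomomokkomokmmomokkokmkkomokm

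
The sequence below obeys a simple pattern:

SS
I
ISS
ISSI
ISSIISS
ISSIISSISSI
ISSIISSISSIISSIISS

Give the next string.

This is a Fibonacci-style word recurrence s(k) = s(k−1)·s(k−2): e.g. I·SS = ISS.
So term 8 is ISSIISSISSIISSIISS·ISSIISSISSI.

ISSIISSISSIISSIISSISSIISSISSI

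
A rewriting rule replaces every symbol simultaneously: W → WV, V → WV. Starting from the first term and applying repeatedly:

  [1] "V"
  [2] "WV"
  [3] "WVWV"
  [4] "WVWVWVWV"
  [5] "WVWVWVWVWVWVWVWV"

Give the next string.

WVWVWVWVWVWVWVWVWVWVWVWVWVWVWVWV

Replace each of the 16 characters of WVWVWVWVWVWVWVWV in place — WV WV WV WV WV WV WV WV WV WV WV WV WV WV WV WV — and concatenate.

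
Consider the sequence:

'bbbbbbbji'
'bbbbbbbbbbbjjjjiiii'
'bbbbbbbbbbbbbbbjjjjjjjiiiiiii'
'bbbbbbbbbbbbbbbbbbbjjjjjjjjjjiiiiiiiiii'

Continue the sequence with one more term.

bbbbbbbbbbbbbbbbbbbbbbbjjjjjjjjjjjjjiiiiiiiiiiiii

The n-th term is 4n+3 b's then 3n-2 j's then 3n-2 i's (n = 1, 2, …).
Setting n = 5 gives 23, 13, 13 characters in each block.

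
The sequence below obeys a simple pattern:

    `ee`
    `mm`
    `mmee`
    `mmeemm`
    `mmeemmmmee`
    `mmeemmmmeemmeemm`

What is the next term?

mmeemmmmeemmeemmmmeemmmmee

Each term (from the third on) is the previous term followed by the one before it: term 3 = mm·ee = mmee.
So term 7 is mmeemmmmeemmeemm·mmeemmmmee.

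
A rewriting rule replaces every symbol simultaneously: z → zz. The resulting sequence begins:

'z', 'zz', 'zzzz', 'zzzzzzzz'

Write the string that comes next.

Expanding zzzzzzzz: z→zz, z→zz, z→zz, z→zz, z→zz, z→zz, z→zz, z→zz. Concatenated: zz zz zz zz zz zz zz zz.

zzzzzzzzzzzzzzzz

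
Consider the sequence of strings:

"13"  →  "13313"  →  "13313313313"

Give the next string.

13313313313313313313313

Every step duplicates the string with '3' between the halves.
One more doubling of 13313313313 gives the answer.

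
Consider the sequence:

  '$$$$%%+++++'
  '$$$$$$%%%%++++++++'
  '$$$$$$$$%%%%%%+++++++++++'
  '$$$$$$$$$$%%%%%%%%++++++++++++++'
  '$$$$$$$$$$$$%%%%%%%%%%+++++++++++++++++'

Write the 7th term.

$$$$$$$$$$$$$$$$%%%%%%%%%%%%%%+++++++++++++++++++++++

The n-th term is 2n $'s then 2n-2 %'s then 3n-1 +'s, where the shown terms are n = 2, 3, 4, 5, 6.
At n = 8 the blocks have lengths 16, 14, 23.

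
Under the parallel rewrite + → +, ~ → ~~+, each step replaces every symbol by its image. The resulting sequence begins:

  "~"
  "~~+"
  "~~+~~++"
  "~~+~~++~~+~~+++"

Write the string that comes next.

φ(~~+~~++~~+~~+++) expands symbol-by-symbol to ~~+ ~~+ + ~~+ ~~+ + + ~~+ ~~+ + ~~+ ~~+ + + +; joining the 15 pieces gives the next term.

~~+~~++~~+~~+++~~+~~++~~+~~++++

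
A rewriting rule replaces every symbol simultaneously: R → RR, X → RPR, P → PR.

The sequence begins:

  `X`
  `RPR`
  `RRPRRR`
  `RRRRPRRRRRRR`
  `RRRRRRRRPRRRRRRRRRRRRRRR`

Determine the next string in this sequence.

Replace each of the 24 characters of RRRRRRRRPRRRRRRRRRRRRRRR in place — RR RR RR RR RR RR RR RR PR RR RR RR RR RR RR RR RR RR RR RR RR RR RR RR — and concatenate.

RRRRRRRRRRRRRRRRPRRRRRRRRRRRRRRRRRRRRRRRRRRRRRRR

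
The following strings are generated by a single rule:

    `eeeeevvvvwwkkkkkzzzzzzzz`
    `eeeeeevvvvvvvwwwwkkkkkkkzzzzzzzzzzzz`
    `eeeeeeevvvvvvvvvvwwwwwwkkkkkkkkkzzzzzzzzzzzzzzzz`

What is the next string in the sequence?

eeeeeeeevvvvvvvvvvvvvwwwwwwwwkkkkkkkkkkkzzzzzzzzzzzzzzzzzzzz

The n-th term is n+3 e's then 3n-2 v's then 2n-2 w's then 2n+1 k's then 4n z's, where the shown terms are n = 2, 3, 4.
Setting n = 5 gives 8, 13, 8, 11, 20 characters in each block.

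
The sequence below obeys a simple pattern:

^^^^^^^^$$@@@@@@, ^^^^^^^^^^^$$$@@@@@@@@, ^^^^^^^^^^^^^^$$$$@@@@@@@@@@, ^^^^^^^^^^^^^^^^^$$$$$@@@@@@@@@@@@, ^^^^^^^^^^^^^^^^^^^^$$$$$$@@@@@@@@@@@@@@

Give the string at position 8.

^^^^^^^^^^^^^^^^^^^^^^^^^^^^^$$$$$$$$$@@@@@@@@@@@@@@@@@@@@

The n-th term is 3n+2 ^'s then n $'s then 2n+2 @'s, where the shown terms are n = 2, 3, 4, 5, 6.
Setting n = 9 gives 29, 9, 20 characters in each block.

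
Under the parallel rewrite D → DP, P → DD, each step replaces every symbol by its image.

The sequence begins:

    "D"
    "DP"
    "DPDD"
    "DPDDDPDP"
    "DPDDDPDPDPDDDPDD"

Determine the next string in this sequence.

Applying the rule to each of the 16 symbols of DPDDDPDPDPDDDPDD gives the pieces DP DD DP DP DP DD DP DD DP DD DP DP DP DD DP DP, which concatenate to the answer.

DPDDDPDPDPDDDPDDDPDDDPDPDPDDDPDP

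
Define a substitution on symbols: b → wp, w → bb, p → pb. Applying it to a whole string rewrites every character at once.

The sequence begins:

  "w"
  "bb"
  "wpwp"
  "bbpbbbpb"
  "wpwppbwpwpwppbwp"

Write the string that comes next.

bbpbbbpbpbwpbbpbbbpbbbpbpbwpbbpb

φ(wpwppbwpwpwppbwp) expands symbol-by-symbol to bb pb bb pb pb wp bb pb bb pb bb pb pb wp bb pb; joining the 16 pieces gives the next term.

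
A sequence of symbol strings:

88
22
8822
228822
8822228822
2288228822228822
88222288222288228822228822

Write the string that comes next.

This is a Fibonacci-style word recurrence s(k) = s(k−2)·s(k−1): e.g. 88·22 = 8822.
So term 8 is 2288228822228822·88222288222288228822228822.

228822882222882288222288222288228822228822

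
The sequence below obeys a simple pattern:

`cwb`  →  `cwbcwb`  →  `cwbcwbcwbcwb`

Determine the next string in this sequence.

cwbcwbcwbcwbcwbcwbcwbcwb

Every step duplicates the string.
One more doubling of cwbcwbcwbcwb gives the answer.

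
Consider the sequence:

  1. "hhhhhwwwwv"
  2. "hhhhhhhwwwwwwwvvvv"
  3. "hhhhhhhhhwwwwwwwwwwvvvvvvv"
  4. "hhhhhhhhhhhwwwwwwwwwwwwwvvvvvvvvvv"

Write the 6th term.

The n-th term is 2n+3 h's then 3n+1 w's then 3n-2 v's (n = 1, 2, …).
Setting n = 6 gives 15, 19, 16 characters in each block.

hhhhhhhhhhhhhhhwwwwwwwwwwwwwwwwwwwvvvvvvvvvvvvvvvv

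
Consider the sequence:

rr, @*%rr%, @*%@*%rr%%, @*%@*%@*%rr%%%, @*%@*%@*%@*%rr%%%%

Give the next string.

Each term wraps the previous one in @*% on the left and % on the right.
Applying this once more to @*%@*%@*%@*%rr%%%%:

@*%@*%@*%@*%@*%rr%%%%%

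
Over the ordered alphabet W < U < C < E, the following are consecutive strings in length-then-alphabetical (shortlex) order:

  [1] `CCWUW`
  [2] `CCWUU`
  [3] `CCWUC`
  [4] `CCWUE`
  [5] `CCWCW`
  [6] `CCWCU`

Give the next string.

Find the rightmost character of CCWCU below E, bump it to the next letter, and reset everything to its right to W.

CCWCC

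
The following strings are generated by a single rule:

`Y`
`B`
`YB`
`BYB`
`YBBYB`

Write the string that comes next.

BYBYBBYB

From term 3 onward, concatenate the second-to-last term with the last: Y·B = YB, B·YB = BYB, …
Continuing: BYB · YBBYB gives term 6.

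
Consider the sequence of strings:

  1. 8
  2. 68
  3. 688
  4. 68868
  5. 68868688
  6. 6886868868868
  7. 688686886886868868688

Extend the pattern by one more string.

6886868868868688686886886868868868

Each term (from the third on) is the previous term followed by the one before it: term 3 = 68·8 = 688.
The next term joins 688686886886868868688 and 6886868868868.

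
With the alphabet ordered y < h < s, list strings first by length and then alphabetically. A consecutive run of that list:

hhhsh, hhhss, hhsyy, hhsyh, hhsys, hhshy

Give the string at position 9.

Advancing 3 positions from hhshy through hhshy → hhshh → hhshs reaches term 9.

hhssy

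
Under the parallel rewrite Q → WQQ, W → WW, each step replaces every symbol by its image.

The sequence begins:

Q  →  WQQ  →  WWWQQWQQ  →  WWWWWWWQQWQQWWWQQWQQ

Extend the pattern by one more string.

WWWWWWWWWWWWWWWQQWQQWWWQQWQQWWWWWWWQQWQQWWWQQWQQ

Applying the rule to each of the 20 symbols of WWWWWWWQQWQQWWWQQWQQ gives the pieces WW WW WW WW WW WW WW WQQ WQQ WW WQQ WQQ WW WW WW WQQ WQQ WW WQQ WQQ, which concatenate to the answer.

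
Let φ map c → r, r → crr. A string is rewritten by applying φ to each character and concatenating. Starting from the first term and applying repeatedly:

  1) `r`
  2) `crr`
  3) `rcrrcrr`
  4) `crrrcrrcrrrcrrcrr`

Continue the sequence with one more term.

Rewriting the 17 symbols of crrrcrrcrrrcrrcrr one by one yields r crr crr crr r crr crr r crr crr crr r crr crr r crr crr; concatenated:

rcrrcrrcrrrcrrcrrrcrrcrrcrrrcrrcrrrcrrcrr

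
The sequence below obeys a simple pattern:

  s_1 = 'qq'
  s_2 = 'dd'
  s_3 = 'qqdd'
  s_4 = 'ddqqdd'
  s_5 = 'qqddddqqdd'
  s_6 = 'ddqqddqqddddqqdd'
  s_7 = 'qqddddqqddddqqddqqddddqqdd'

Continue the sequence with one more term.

ddqqddqqddddqqddqqddddqqddddqqddqqddddqqdd

Each term (from the third on) is the two preceding terms concatenated in order: term 3 = qq·dd = qqdd.
So term 8 is ddqqddqqddddqqdd·qqddddqqddddqqddqqddddqqdd.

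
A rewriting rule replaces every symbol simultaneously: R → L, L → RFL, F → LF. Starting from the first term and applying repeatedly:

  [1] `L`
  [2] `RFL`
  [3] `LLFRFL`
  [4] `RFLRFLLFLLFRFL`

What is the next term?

Replace each of the 14 characters of RFLRFLLFLLFRFL in place — L LF RFL L LF RFL RFL LF RFL RFL LF L LF RFL — and concatenate.

LLFRFLLLFRFLRFLLFRFLRFLLFLLFRFL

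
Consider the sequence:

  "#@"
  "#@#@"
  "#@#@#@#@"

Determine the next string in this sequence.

#@#@#@#@#@#@#@#@

s(k+1) = s(k)·s(k) — each term doubles the last.
So the next term is two copies of #@#@#@#@.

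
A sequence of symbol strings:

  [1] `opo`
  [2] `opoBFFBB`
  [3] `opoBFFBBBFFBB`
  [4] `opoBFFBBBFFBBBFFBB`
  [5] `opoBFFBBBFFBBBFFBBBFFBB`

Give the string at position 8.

opoBFFBBBFFBBBFFBBBFFBBBFFBBBFFBBBFFBB

Every step adds BFFBB to the end: s(k+1) = s(k)·BFFBB.
From opoBFFBBBFFBBBFFBBBFFBB, 3 further steps: opoBFFBBBFFBBBFFBBBFFBB → opoBFFBBBFFBBBFFBBBFFBBBFFBB → opoBFFBBBFFBBBFFBBBFFBBBFFBBBFFBB → (answer).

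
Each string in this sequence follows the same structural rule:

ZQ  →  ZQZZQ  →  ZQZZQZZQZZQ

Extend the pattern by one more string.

Each string is two copies of the previous one joined by 'Z'.
So the next term is two copies of ZQZZQZZQZZQ with 'Z' between the halves.

ZQZZQZZQZZQZZQZZQZZQZZQ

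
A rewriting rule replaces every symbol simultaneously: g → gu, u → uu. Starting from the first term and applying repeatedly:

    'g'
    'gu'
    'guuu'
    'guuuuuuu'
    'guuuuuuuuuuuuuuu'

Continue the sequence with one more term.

guuuuuuuuuuuuuuuuuuuuuuuuuuuuuuu

Applying the rule to each of the 16 symbols of guuuuuuuuuuuuuuu gives the pieces gu uu uu uu uu uu uu uu uu uu uu uu uu uu uu uu, which concatenate to the answer.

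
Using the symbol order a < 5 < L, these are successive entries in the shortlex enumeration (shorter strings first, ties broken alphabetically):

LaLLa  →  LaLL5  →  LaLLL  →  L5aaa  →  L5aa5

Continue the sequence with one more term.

L5aaL

The successor of L5aa5 increments the rightmost position that isn't already L and resets every position after it to a.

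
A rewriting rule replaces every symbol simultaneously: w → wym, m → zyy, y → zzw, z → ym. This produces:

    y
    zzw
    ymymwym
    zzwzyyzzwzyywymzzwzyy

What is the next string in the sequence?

Applying the rule to each of the 21 symbols of zzwzyyzzwzyywymzzwzyy gives the pieces ym ym wym ym zzw zzw ym ym wym ym zzw zzw wym zzw zyy ym ym wym ym zzw zzw, which concatenate to the answer.

ymymwymymzzwzzwymymwymymzzwzzwwymzzwzyyymymwymymzzwzzw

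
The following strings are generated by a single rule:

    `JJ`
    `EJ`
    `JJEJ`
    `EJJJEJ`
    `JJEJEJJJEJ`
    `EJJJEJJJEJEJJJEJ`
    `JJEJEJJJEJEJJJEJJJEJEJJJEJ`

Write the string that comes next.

Each term (from the third on) is the two preceding terms concatenated in order: term 3 = JJ·EJ = JJEJ.
The next term joins EJJJEJJJEJEJJJEJ and JJEJEJJJEJEJJJEJJJEJEJJJEJ.

EJJJEJJJEJEJJJEJJJEJEJJJEJEJJJEJJJEJEJJJEJ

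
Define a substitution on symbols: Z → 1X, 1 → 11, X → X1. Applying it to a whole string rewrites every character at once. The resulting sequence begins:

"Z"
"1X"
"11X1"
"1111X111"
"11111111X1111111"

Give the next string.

1111111111111111X111111111111111

Replace each of the 16 characters of 11111111X1111111 in place — 11 11 11 11 11 11 11 11 X1 11 11 11 11 11 11 11 — and concatenate.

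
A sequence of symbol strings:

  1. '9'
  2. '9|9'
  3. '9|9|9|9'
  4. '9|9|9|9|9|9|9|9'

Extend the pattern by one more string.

Every step duplicates the string with '|' between the halves.
So the next term is two copies of 9|9|9|9|9|9|9|9 with '|' between the halves.

9|9|9|9|9|9|9|9|9|9|9|9|9|9|9|9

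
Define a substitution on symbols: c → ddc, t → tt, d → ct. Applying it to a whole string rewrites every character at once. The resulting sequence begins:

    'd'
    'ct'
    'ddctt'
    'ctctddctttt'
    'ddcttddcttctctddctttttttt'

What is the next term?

Applying the rule to each of the 25 symbols of ddcttddcttctctddctttttttt gives the pieces ct ct ddc tt tt ct ct ddc tt tt ddc tt ddc tt ct ct ddc tt tt tt tt tt tt tt tt, which concatenate to the answer.

ctctddcttttctctddcttttddcttddcttctctddctttttttttttttttt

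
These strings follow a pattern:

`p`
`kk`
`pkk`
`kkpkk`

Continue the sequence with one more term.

Each term (from the third on) is the two preceding terms concatenated in order: term 3 = p·kk = pkk.
Continuing: pkk · kkpkk gives term 5.

pkkkkpkk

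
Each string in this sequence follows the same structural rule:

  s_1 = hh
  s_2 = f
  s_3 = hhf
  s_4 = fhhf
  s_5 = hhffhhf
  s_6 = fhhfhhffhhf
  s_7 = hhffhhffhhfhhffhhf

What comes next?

fhhfhhffhhfhhffhhffhhfhhffhhf

This is a Fibonacci-style word recurrence s(k) = s(k−2)·s(k−1): e.g. hh·f = hhf.
So term 8 is fhhfhhffhhf·hhffhhffhhfhhffhhf.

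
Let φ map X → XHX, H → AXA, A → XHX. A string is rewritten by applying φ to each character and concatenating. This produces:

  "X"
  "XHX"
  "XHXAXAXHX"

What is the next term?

XHXAXAXHXXHXXHXXHXXHXAXAXHX

Rewriting each symbol of XHXAXAXHX: X→XHX, H→AXA, X→XHX, A→XHX, X→XHX, A→XHX, X→XHX, H→AXA, X→XHX, which concatenates to XHX AXA XHX XHX XHX XHX XHX AXA XHX.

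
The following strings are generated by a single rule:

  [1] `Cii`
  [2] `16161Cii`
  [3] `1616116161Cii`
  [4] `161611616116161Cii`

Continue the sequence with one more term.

Every step adds 16161 at the front: s(k+1) = 16161·s(k).
Applying this once more to 161611616116161Cii:

16161161611616116161Cii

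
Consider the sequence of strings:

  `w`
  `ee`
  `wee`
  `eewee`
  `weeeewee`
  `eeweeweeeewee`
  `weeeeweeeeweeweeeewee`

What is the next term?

From term 3 onward, concatenate the second-to-last term with the last: w·ee = wee, ee·wee = eewee, …
The next term joins eeweeweeeewee and weeeeweeeeweeweeeewee.

eeweeweeeeweeweeeeweeeeweeweeeewee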